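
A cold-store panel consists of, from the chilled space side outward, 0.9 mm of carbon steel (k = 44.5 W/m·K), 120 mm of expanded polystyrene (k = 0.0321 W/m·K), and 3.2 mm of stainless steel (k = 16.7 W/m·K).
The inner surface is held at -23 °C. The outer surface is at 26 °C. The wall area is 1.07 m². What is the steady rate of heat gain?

Using the resistance-network approach (series):
R_carbon steel = L/(kA) = 0.0009/(44.5×1.07) = 1.89×10^-5 K/W
R_expanded polystyrene = L/(kA) = 0.12/(0.0321×1.07) = 3.494 K/W
R_stainless steel = L/(kA) = 0.0032/(16.7×1.07) = 1.791×10^-4 K/W
R_total = 3.494 K/W
Q = ΔT / R_total = 49 / 3.494

Q ≈ 14 W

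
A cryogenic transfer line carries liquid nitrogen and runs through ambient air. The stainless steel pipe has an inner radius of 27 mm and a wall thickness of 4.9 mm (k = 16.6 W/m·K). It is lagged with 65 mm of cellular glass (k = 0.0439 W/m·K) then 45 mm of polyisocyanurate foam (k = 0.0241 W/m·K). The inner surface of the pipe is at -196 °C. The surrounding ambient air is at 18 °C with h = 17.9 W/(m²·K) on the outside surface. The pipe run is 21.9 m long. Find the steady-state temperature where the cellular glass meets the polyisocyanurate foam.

T ≈ -65.6 °C

For a radial system each layer contributes R = ln(r_out/r_in)/(2πkL); films add R = 1/(hA).
R_stainless steel pipe wall = ln(31.9/27)/(2π×16.6×21.9) = 7.301×10^-5 K/W
R_cellular glass = ln(96.9/31.9)/(2π×0.0439×21.9) = 0.1839 K/W
R_polyisocyanurate foam = ln(141.9/96.9)/(2π×0.0241×21.9) = 0.115 K/W
R_outer film = 1/(h_o·2πr_oL) = 1/(17.9×2π×0.1419×21.9) = 0.002861 K/W
R_total = 0.3019 K/W
Q = ΔT/R_total = 214/0.3019
Q = 709 W
T_interface = T_inner + Q·ΣR(inner→interface) = -196 + 709×0.184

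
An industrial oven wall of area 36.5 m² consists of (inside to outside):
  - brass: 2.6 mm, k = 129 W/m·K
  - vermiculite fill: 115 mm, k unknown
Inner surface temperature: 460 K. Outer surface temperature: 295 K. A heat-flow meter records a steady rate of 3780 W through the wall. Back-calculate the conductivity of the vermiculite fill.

Treating each layer as a thermal resistance in series:
R_brass = L/(kA) = 0.0026/(129×36.5) = 5.522×10^-7 K/W
Sum of known resistances R_other = 5.522×10^-7 K/W
Total R = ΔT/Q = 165/3780 = 0.04365 K/W
R_vermiculite fill = R_total − R_other = 0.04365 K/W
k = L/(R·A) = 0.115/(0.04365×36.5)

k ≈ 0.0722 W/(m·K)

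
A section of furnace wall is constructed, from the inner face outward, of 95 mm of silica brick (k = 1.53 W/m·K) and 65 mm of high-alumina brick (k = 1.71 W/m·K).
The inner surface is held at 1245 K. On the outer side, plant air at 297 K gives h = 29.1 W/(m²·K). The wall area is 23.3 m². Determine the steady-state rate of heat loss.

Model the wall as resistances in series:
R_silica brick = L/(kA) = 0.095/(1.53×23.3) = 0.002665 K/W
R_high-alumina brick = L/(kA) = 0.065/(1.71×23.3) = 0.001631 K/W
R_outer film = 1/(h_o·A) = 1/(29.1×23.3) = 0.001475 K/W
R_total = 0.005771 K/W
Q = ΔT / R_total = 948 / 0.005771

Q ≈ 164000 W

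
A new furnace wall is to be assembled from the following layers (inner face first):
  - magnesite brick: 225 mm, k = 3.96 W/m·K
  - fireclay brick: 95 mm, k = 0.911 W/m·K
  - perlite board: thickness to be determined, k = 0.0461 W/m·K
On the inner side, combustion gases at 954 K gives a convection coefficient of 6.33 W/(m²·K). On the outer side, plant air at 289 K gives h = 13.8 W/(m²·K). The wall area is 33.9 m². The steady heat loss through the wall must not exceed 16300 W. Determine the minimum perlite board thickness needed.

L ≈ 45.7 mm

Treating each layer as a thermal resistance in series:
R_inner film = 1/(h_i·A) = 1/(6.33×33.9) = 0.00466 K/W
R_magnesite brick = L/(kA) = 0.225/(3.96×33.9) = 0.001676 K/W
R_fireclay brick = L/(kA) = 0.095/(0.911×33.9) = 0.003076 K/W
R_outer film = 1/(h_o·A) = 1/(13.8×33.9) = 0.002138 K/W
Sum of the known resistances R_other = 0.01155 K/W
Required total resistance R_tot = ΔT/Q_allow = 665/16300 = 0.0408 K/W
R_perlite board = R_tot − R_other = 0.02925 K/W
L = R·k·A = 0.02925×0.0461×33.9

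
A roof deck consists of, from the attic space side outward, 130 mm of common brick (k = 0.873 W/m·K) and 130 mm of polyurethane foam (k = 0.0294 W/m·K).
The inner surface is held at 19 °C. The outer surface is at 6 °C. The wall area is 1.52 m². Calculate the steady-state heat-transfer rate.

Q ≈ 4.32 W

Thermal resistances in series:
R_common brick = L/(kA) = 0.13/(0.873×1.52) = 0.09797 K/W
R_polyurethane foam = L/(kA) = 0.13/(0.0294×1.52) = 2.909 K/W
R_total = 3.007 K/W
Q = ΔT / R_total = 13 / 3.007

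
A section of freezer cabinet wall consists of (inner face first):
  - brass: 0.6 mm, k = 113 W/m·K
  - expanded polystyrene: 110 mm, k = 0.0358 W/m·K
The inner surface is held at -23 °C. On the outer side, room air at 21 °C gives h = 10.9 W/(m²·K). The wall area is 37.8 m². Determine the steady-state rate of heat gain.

Q ≈ 526 W

Using the resistance-network approach (series):
R_brass = L/(kA) = 0.0006/(113×37.8) = 1.405×10^-7 K/W
R_expanded polystyrene = L/(kA) = 0.11/(0.0358×37.8) = 0.08129 K/W
R_outer film = 1/(h_o·A) = 1/(10.9×37.8) = 0.002427 K/W
R_total = 0.08371 K/W
Q = ΔT / R_total = 44 / 0.08371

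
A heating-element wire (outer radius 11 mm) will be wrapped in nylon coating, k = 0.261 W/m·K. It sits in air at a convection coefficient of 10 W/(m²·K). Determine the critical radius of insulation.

For a cylinder r_cr = k/h = 0.261/10
r_cr = 26.1 mm; since the bare radius (11 mm) is below r_cr, adding a thin layer of insulation will *increase* heat loss.

r_cr ≈ 26.1 mm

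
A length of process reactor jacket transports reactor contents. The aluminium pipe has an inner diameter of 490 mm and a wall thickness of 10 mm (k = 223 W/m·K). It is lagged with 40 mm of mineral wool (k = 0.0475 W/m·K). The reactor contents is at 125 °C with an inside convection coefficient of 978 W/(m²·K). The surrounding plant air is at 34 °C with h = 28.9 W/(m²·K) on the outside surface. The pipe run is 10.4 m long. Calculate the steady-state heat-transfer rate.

Radial resistances (cylindrical: R_cond = ln(r_o/r_i)/(2πkL), R_conv = 1/(h·2πrL)):
R_inner film = 1/(h_i·2πr₁L) = 1/(978×2π×0.245×10.4) = 6.387×10^-5 K/W
R_aluminium pipe wall = ln(255/245)/(2π×223×10.4) = 2.745×10^-6 K/W
R_mineral wool = ln(295/255)/(2π×0.0475×10.4) = 0.04694 K/W
R_outer film = 1/(h_o·2πr_oL) = 1/(28.9×2π×0.295×10.4) = 0.001795 K/W
R_total = 0.04881 K/W
Q = ΔT/R_total = 91/0.04881

Q ≈ 1860 W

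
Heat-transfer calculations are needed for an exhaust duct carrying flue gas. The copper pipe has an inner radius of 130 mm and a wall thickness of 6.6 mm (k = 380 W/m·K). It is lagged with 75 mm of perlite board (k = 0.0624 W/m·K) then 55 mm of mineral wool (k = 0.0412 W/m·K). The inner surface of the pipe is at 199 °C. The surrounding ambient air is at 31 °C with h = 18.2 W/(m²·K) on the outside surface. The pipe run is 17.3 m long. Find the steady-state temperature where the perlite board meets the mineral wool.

T ≈ 107 °C

For a radial system each layer contributes R = ln(r_out/r_in)/(2πkL); films add R = 1/(hA).
R_copper pipe wall = ln(136.6/130)/(2π×380×17.3) = 1.199×10^-6 K/W
R_perlite board = ln(211.6/136.6)/(2π×0.0624×17.3) = 0.06452 K/W
R_mineral wool = ln(266.6/211.6)/(2π×0.0412×17.3) = 0.05159 K/W
R_outer film = 1/(h_o·2πr_oL) = 1/(18.2×2π×0.2666×17.3) = 0.001896 K/W
R_total = 0.118 K/W
Q = ΔT/R_total = 168/0.118
Q = 1420 W
T_interface = T_inner − Q·ΣR(inner→interface) = 199 − 1420×0.06452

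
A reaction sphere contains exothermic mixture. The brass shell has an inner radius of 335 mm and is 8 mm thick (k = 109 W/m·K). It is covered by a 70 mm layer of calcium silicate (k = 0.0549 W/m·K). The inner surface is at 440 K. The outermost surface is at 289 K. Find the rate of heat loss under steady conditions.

Q ≈ 211 W

Spherical conduction: R = (1/r_in − 1/r_out)/(4πk) per layer; series-sum.
R_brass shell = (1/0.335 − 1/0.343)/(4π×109) = 5.083×10^-5 K/W
R_calcium silicate = (1/0.343 − 1/0.413)/(4π×0.0549) = 0.7163 K/W
R_total = 0.7163 K/W
Q = ΔT/R_total = 151/0.7163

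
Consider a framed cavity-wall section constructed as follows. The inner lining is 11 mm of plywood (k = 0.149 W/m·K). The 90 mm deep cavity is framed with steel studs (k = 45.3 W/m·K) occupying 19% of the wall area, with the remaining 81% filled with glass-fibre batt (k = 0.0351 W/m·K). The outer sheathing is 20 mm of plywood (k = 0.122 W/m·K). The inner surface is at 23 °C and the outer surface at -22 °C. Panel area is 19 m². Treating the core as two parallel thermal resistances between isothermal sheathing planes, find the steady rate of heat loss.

Sheathing layers in series; stud and cavity paths in parallel between them.
R_inner = 0.011/(0.149×19) = 0.003886 K/W
R_stud  = 0.09/(45.3×0.19×19) = 5.503×10^-4 K/W
R_cav   = 0.09/(0.0351×0.81×19) = 0.1666 K/W
1/R_core = 1/R_stud + 1/R_cav → R_core = 5.485×10^-4 K/W
R_outer = 0.02/(0.122×19) = 0.008628 K/W
R_total = 0.01306 K/W
Q = ΔT/R_total = 45/0.01306

Q ≈ 3450 W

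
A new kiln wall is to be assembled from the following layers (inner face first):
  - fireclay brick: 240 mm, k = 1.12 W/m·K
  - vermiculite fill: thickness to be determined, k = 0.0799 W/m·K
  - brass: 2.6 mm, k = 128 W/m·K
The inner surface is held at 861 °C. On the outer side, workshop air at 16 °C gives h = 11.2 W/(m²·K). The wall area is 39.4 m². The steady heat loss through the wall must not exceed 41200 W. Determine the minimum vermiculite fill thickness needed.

L ≈ 40.3 mm

Treating each layer as a thermal resistance in series:
R_fireclay brick = L/(kA) = 0.24/(1.12×39.4) = 0.005439 K/W
R_brass = L/(kA) = 0.0026/(128×39.4) = 5.155×10^-7 K/W
R_outer film = 1/(h_o·A) = 1/(11.2×39.4) = 0.002266 K/W
Sum of the known resistances R_other = 0.007705 K/W
Required total resistance R_tot = ΔT/Q_allow = 845/41200 = 0.02051 K/W
R_vermiculite fill = R_tot − R_other = 0.0128 K/W
L = R·k·A = 0.0128×0.0799×39.4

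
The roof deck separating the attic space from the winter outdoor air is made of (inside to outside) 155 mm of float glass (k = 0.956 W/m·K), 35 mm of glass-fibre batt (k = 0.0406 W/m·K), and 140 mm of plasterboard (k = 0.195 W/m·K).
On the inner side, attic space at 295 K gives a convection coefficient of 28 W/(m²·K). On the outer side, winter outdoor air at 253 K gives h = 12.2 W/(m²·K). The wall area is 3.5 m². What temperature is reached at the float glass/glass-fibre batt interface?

T ≈ 291 K

Using the resistance-network approach (series):
R_inner film = 1/(h_i·A) = 1/(28×3.5) = 0.0102 K/W
R_float glass = L/(kA) = 0.155/(0.956×3.5) = 0.04632 K/W
R_glass-fibre batt = L/(kA) = 0.035/(0.0406×3.5) = 0.2463 K/W
R_plasterboard = L/(kA) = 0.14/(0.195×3.5) = 0.2051 K/W
R_outer film = 1/(h_o·A) = 1/(12.2×3.5) = 0.02342 K/W
R_total = 0.5314 K/W;  Q = ΔT/R_total = 42/0.5314 = 79.04 W
T_interface = T_inner − Q·ΣR(inner→interface) = 295 − 79×0.05653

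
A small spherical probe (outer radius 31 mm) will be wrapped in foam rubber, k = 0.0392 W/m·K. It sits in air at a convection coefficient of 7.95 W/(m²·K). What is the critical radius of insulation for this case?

r_cr ≈ 9.86 mm

For a sphere r_cr = 2k/h = 2×0.0392/7.95
r_cr = 9.86 mm; since the bare radius (31 mm) is above r_cr, any added insulation will reduce heat loss.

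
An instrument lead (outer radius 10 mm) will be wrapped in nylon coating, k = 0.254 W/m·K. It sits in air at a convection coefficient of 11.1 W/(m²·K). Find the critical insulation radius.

For a cylinder r_cr = k/h = 0.254/11.1
r_cr = 22.9 mm; since the bare radius (10 mm) is below r_cr, adding a thin layer of insulation will *increase* heat loss.

r_cr ≈ 22.9 mm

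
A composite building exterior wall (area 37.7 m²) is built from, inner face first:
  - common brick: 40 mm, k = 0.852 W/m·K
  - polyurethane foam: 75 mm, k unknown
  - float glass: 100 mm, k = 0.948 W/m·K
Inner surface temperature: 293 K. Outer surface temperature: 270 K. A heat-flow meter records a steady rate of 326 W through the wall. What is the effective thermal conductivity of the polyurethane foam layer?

k ≈ 0.0299 W/(m·K)

Model the wall as resistances in series:
R_common brick = L/(kA) = 0.04/(0.852×37.7) = 0.001245 K/W
R_float glass = L/(kA) = 0.1/(0.948×37.7) = 0.002798 K/W
Sum of known resistances R_other = 0.004043 K/W
Total R = ΔT/Q = 23/326 = 0.07055 K/W
R_polyurethane foam = R_total − R_other = 0.06651 K/W
k = L/(R·A) = 0.075/(0.06651×37.7)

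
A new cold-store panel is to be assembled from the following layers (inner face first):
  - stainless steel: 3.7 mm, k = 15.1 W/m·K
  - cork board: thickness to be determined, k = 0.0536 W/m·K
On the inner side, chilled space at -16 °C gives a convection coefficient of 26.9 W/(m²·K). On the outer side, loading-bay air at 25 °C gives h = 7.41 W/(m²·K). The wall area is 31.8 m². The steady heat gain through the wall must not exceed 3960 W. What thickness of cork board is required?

L ≈ 8.41 mm

Series thermal resistances:
R_inner film = 1/(h_i·A) = 1/(26.9×31.8) = 0.001169 K/W
R_stainless steel = L/(kA) = 0.0037/(15.1×31.8) = 7.705×10^-6 K/W
R_outer film = 1/(h_o·A) = 1/(7.41×31.8) = 0.004244 K/W
Sum of the known resistances R_other = 0.005421 K/W
Required total resistance R_tot = ΔT/Q_allow = 41/3960 = 0.01035 K/W
R_cork board = R_tot − R_other = 0.004933 K/W
L = R·k·A = 0.004933×0.0536×31.8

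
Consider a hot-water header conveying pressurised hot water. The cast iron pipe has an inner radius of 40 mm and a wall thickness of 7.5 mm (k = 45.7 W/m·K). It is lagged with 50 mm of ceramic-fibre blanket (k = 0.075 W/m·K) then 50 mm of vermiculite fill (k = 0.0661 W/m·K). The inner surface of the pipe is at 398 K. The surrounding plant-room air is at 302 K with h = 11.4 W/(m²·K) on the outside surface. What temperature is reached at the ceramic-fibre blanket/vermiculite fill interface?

T ≈ 342 K

Cylindrical conduction, so R = ln(r₂/r₁)/(2πkL) per layer, in series:
R_cast iron pipe wall = ln(47.5/40)/(2π×45.7×1) = 5.985×10^-4 K/W
R_ceramic-fibre blanket = ln(97.5/47.5)/(2π×0.075×1) = 1.526 K/W
R_vermiculite fill = ln(147.5/97.5)/(2π×0.0661×1) = 0.9968 K/W
R_outer film = 1/(h_o·2πr_oL) = 1/(11.4×2π×0.1475×1) = 0.09465 K/W
R_total = 2.618 K/W
Q = ΔT/R_total = 96/2.618
Q = 36.7 W/m
T_interface = T_inner − Q·ΣR(inner→interface) = 398 − 36.7×1.527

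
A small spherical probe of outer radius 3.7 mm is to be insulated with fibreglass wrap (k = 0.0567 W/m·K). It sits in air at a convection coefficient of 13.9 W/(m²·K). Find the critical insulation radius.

r_cr ≈ 8.16 mm

For a sphere r_cr = 2k/h = 2×0.0567/13.9
r_cr = 8.16 mm; since the bare radius (3.7 mm) is below r_cr, adding a thin layer of insulation will *increase* heat loss.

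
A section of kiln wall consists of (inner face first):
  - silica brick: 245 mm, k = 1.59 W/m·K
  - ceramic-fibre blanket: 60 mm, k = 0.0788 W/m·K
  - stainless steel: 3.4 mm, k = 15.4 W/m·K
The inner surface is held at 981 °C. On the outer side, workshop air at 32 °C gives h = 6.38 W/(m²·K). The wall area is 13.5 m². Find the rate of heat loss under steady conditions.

Using the resistance-network approach (series):
R_silica brick = L/(kA) = 0.245/(1.59×13.5) = 0.01141 K/W
R_ceramic-fibre blanket = L/(kA) = 0.06/(0.0788×13.5) = 0.0564 K/W
R_stainless steel = L/(kA) = 0.0034/(15.4×13.5) = 1.635×10^-5 K/W
R_outer film = 1/(h_o·A) = 1/(6.38×13.5) = 0.01161 K/W
R_total = 0.07944 K/W
Q = ΔT / R_total = 949 / 0.07944

Q ≈ 11900 W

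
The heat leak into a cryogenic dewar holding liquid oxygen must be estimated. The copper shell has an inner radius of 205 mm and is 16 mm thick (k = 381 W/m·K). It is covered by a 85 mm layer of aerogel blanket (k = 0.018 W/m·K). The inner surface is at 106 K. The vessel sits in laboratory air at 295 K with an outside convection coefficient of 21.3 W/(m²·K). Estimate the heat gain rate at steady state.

Radial (spherical) resistances in series:
R_copper shell = (1/0.205 − 1/0.221)/(4π×381) = 7.376×10^-5 K/W
R_aerogel blanket = (1/0.221 − 1/0.306)/(4π×0.018) = 5.557 K/W
R_outer film = 1/(h·4πr_o²) = 1/(21.3×4π×0.306²) = 0.0399 K/W
R_total = 5.597 K/W
Q = ΔT/R_total = 189/5.597

Q ≈ 33.8 W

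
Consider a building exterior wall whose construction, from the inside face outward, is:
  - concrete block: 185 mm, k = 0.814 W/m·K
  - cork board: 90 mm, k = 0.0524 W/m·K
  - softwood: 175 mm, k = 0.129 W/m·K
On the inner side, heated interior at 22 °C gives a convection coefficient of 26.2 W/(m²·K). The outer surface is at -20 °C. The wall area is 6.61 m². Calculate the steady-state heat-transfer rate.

Using the resistance-network approach (series):
R_inner film = 1/(h_i·A) = 1/(26.2×6.61) = 0.005774 K/W
R_concrete block = L/(kA) = 0.185/(0.814×6.61) = 0.03438 K/W
R_cork board = L/(kA) = 0.09/(0.0524×6.61) = 0.2598 K/W
R_softwood = L/(kA) = 0.175/(0.129×6.61) = 0.2052 K/W
R_total = 0.5052 K/W
Q = ΔT / R_total = 42 / 0.5052

Q ≈ 83.1 W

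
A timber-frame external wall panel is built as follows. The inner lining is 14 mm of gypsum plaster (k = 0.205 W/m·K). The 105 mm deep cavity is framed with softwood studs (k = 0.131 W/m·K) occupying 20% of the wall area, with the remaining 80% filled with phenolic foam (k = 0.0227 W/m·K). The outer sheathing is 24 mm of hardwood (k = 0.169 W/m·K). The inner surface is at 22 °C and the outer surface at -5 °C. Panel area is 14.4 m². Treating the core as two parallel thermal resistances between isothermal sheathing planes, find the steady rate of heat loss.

Q ≈ 151 W

Sheathing layers in series; stud and cavity paths in parallel between them.
R_inner = 0.014/(0.205×14.4) = 0.004743 K/W
R_stud  = 0.105/(0.131×0.2×14.4) = 0.2783 K/W
R_cav   = 0.105/(0.0227×0.8×14.4) = 0.4015 K/W
1/R_core = 1/R_stud + 1/R_cav → R_core = 0.1644 K/W
R_outer = 0.024/(0.169×14.4) = 0.009862 K/W
R_total = 0.179 K/W
Q = ΔT/R_total = 27/0.179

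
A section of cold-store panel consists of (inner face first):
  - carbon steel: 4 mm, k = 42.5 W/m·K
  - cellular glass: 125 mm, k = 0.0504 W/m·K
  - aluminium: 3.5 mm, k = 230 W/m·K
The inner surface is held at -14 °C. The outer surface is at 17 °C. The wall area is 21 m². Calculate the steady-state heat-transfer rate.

Q ≈ 262 W

Thermal resistances in series:
R_carbon steel = L/(kA) = 0.004/(42.5×21) = 4.482×10^-6 K/W
R_cellular glass = L/(kA) = 0.125/(0.0504×21) = 0.1181 K/W
R_aluminium = L/(kA) = 0.0035/(230×21) = 7.246×10^-7 K/W
R_total = 0.1181 K/W
Q = ΔT / R_total = 31 / 0.1181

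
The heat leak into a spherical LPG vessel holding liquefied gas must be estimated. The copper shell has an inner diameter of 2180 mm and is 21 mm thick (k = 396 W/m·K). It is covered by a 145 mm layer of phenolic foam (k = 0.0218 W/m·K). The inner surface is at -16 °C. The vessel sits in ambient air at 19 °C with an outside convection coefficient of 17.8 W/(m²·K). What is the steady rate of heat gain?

Q ≈ 91.6 W

Spherical conduction: R = (1/r_in − 1/r_out)/(4πk) per layer; series-sum.
R_copper shell = (1/1.09 − 1/1.111)/(4π×396) = 3.485×10^-6 K/W
R_phenolic foam = (1/1.111 − 1/1.256)/(4π×0.0218) = 0.3793 K/W
R_outer film = 1/(h·4πr_o²) = 1/(17.8×4π×1.256²) = 0.002834 K/W
R_total = 0.3822 K/W
Q = ΔT/R_total = 35/0.3822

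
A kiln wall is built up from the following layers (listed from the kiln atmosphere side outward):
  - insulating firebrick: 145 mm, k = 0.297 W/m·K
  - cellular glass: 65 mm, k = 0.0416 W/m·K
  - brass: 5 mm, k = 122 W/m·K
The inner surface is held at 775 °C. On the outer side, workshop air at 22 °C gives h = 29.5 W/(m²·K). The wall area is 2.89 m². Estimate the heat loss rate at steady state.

Q ≈ 1040 W

Using the resistance-network approach (series):
R_insulating firebrick = L/(kA) = 0.145/(0.297×2.89) = 0.1689 K/W
R_cellular glass = L/(kA) = 0.065/(0.0416×2.89) = 0.5407 K/W
R_brass = L/(kA) = 0.005/(122×2.89) = 1.418×10^-5 K/W
R_outer film = 1/(h_o·A) = 1/(29.5×2.89) = 0.01173 K/W
R_total = 0.7213 K/W
Q = ΔT / R_total = 753 / 0.7213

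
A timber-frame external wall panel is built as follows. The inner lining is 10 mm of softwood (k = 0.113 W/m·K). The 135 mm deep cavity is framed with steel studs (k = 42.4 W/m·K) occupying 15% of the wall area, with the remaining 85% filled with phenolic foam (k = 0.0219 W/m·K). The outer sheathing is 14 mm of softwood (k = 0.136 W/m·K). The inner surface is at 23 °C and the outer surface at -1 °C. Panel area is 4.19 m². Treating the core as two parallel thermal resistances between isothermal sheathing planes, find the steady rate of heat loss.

Q ≈ 473 W

Sheathing layers in series; stud and cavity paths in parallel between them.
R_inner = 0.01/(0.113×4.19) = 0.02112 K/W
R_stud  = 0.135/(42.4×0.15×4.19) = 0.005066 K/W
R_cav   = 0.135/(0.0219×0.85×4.19) = 1.731 K/W
1/R_core = 1/R_stud + 1/R_cav → R_core = 0.005051 K/W
R_outer = 0.014/(0.136×4.19) = 0.02457 K/W
R_total = 0.05074 K/W
Q = ΔT/R_total = 24/0.05074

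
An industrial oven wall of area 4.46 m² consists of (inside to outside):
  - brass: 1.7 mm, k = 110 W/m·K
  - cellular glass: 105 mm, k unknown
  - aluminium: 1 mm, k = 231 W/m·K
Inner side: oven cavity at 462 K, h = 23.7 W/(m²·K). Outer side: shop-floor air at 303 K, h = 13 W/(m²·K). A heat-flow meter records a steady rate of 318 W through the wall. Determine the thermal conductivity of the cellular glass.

k ≈ 0.0497 W/(m·K)

Using the resistance-network approach (series):
R_inner film = 1/(h_i·A) = 1/(23.7×4.46) = 0.009461 K/W
R_brass = L/(kA) = 0.0017/(110×4.46) = 3.465×10^-6 K/W
R_aluminium = L/(kA) = 0.001/(231×4.46) = 9.706×10^-7 K/W
R_outer film = 1/(h_o·A) = 1/(13×4.46) = 0.01725 K/W
Sum of known resistances R_other = 0.02671 K/W
Total R = ΔT/Q = 159/318 = 0.5 K/W
R_cellular glass = R_total − R_other = 0.4733 K/W
k = L/(R·A) = 0.105/(0.4733×4.46)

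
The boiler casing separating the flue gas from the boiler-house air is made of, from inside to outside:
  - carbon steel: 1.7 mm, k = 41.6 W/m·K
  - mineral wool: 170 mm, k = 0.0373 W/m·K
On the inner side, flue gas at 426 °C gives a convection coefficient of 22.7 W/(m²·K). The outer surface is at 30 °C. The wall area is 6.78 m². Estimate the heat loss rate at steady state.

Using the resistance-network approach (series):
R_inner film = 1/(h_i·A) = 1/(22.7×6.78) = 0.006497 K/W
R_carbon steel = L/(kA) = 0.0017/(41.6×6.78) = 6.027×10^-6 K/W
R_mineral wool = L/(kA) = 0.17/(0.0373×6.78) = 0.6722 K/W
R_total = 0.6787 K/W
Q = ΔT / R_total = 396 / 0.6787

Q ≈ 583 W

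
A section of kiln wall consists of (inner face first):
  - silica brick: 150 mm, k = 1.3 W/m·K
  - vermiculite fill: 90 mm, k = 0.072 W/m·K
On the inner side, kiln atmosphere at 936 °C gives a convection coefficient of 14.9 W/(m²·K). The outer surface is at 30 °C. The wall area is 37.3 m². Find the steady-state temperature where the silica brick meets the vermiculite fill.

T ≈ 821 °C

Thermal resistances in series:
R_inner film = 1/(h_i·A) = 1/(14.9×37.3) = 0.001799 K/W
R_silica brick = L/(kA) = 0.15/(1.3×37.3) = 0.003093 K/W
R_vermiculite fill = L/(kA) = 0.09/(0.072×37.3) = 0.03351 K/W
R_total = 0.0384 K/W;  Q = ΔT/R_total = 906/0.0384 = 23590 W
T_interface = T_inner − Q·ΣR(inner→interface) = 936 − 23600×0.004893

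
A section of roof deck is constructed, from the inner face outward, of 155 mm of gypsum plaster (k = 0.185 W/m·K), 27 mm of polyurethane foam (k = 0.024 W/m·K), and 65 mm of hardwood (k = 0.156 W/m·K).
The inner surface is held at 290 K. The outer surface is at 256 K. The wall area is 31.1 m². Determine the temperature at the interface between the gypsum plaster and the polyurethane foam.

Treating each layer as a thermal resistance in series:
R_gypsum plaster = L/(kA) = 0.155/(0.185×31.1) = 0.02694 K/W
R_polyurethane foam = L/(kA) = 0.027/(0.024×31.1) = 0.03617 K/W
R_hardwood = L/(kA) = 0.065/(0.156×31.1) = 0.0134 K/W
R_total = 0.07651 K/W;  Q = ΔT/R_total = 34/0.07651 = 444.4 W
T_interface = T_inner − Q·ΣR(inner→interface) = 290 − 444×0.02694

T ≈ 278 K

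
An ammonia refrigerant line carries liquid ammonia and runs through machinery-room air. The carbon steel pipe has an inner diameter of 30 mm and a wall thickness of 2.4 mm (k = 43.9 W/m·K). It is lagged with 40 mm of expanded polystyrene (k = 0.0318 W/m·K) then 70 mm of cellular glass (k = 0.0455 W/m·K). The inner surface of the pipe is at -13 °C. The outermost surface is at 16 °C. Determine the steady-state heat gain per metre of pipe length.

Treating each annulus and film as a series resistance:
R_carbon steel pipe wall = ln(17.4/15)/(2π×43.9×1) = 5.381×10^-4 K/W
R_expanded polystyrene = ln(57.4/17.4)/(2π×0.0318×1) = 5.974 K/W
R_cellular glass = ln(127.4/57.4)/(2π×0.0455×1) = 2.789 K/W
R_total = 8.763 K/W
Q = ΔT/R_total = 29/8.763

q′ ≈ 3.31 W/m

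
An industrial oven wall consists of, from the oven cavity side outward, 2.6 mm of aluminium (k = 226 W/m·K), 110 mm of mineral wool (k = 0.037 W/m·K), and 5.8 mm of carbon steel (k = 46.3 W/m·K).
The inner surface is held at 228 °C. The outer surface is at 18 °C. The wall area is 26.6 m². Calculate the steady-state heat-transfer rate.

Q ≈ 1880 W

Treating each layer as a thermal resistance in series:
R_aluminium = L/(kA) = 0.0026/(226×26.6) = 4.325×10^-7 K/W
R_mineral wool = L/(kA) = 0.11/(0.037×26.6) = 0.1118 K/W
R_carbon steel = L/(kA) = 0.0058/(46.3×26.6) = 4.709×10^-6 K/W
R_total = 0.1118 K/W
Q = ΔT / R_total = 210 / 0.1118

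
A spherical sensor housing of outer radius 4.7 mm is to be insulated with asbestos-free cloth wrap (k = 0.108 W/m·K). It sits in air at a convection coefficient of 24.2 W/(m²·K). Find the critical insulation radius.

r_cr ≈ 8.93 mm

For a sphere r_cr = 2k/h = 2×0.108/24.2
r_cr = 8.93 mm; since the bare radius (4.7 mm) is below r_cr, adding a thin layer of insulation will *increase* heat loss.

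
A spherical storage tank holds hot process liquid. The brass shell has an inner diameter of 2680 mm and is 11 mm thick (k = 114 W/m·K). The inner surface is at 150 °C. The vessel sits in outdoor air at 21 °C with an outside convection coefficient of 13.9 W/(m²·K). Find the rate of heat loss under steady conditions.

Q ≈ 41100 W

Radial (spherical) resistances in series:
R_brass shell = (1/1.34 − 1/1.351)/(4π×114) = 4.241×10^-6 K/W
R_outer film = 1/(h·4πr_o²) = 1/(13.9×4π×1.351²) = 0.003137 K/W
R_total = 0.003141 K/W
Q = ΔT/R_total = 129/0.003141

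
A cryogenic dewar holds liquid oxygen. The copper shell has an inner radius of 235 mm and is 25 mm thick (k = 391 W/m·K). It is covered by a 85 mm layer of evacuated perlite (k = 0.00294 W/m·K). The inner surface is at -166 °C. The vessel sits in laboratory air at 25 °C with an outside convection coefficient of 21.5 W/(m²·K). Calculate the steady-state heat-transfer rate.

Q ≈ 7.44 W

For a spherical shell R = (1/r₁ − 1/r₂)/(4πk); film R = 1/(h·4πr²). In series:
R_copper shell = (1/0.235 − 1/0.26)/(4π×391) = 8.327×10^-5 K/W
R_evacuated perlite = (1/0.26 − 1/0.345)/(4π×0.00294) = 25.65 K/W
R_outer film = 1/(h·4πr_o²) = 1/(21.5×4π×0.345²) = 0.0311 K/W
R_total = 25.68 K/W
Q = ΔT/R_total = 191/25.68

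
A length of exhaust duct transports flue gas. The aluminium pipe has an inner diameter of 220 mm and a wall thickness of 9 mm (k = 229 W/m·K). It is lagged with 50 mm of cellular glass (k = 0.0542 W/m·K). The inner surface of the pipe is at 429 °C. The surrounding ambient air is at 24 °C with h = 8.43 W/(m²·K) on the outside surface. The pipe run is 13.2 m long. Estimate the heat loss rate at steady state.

Per-layer cylindrical resistances, series-summed:
R_aluminium pipe wall = ln(119/110)/(2π×229×13.2) = 4.141×10^-6 K/W
R_cellular glass = ln(169/119)/(2π×0.0542×13.2) = 0.07803 K/W
R_outer film = 1/(h_o·2πr_oL) = 1/(8.43×2π×0.169×13.2) = 0.008463 K/W
R_total = 0.0865 K/W
Q = ΔT/R_total = 405/0.0865

Q ≈ 4680 W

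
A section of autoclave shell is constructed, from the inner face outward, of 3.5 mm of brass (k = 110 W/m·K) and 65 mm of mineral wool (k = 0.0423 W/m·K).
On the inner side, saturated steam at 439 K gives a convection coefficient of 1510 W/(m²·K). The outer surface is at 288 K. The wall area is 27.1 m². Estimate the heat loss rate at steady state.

Model the wall as resistances in series:
R_inner film = 1/(h_i·A) = 1/(1510×27.1) = 2.444×10^-5 K/W
R_brass = L/(kA) = 0.0035/(110×27.1) = 1.174×10^-6 K/W
R_mineral wool = L/(kA) = 0.065/(0.0423×27.1) = 0.0567 K/W
R_total = 0.05673 K/W
Q = ΔT / R_total = 151 / 0.05673

Q ≈ 2660 W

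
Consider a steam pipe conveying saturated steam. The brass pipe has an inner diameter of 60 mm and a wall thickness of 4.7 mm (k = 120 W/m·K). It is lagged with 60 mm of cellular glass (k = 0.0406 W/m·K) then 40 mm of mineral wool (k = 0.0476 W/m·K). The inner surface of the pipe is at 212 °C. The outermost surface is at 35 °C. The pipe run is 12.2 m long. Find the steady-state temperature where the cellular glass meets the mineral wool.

Treating each annulus and film as a series resistance:
R_brass pipe wall = ln(34.7/30)/(2π×120×12.2) = 1.582×10^-5 K/W
R_cellular glass = ln(94.7/34.7)/(2π×0.0406×12.2) = 0.3226 K/W
R_mineral wool = ln(134.7/94.7)/(2π×0.0476×12.2) = 0.09656 K/W
R_total = 0.4192 K/W
Q = ΔT/R_total = 177/0.4192
Q = 422 W
T_interface = T_inner − Q·ΣR(inner→interface) = 212 − 422×0.3226

T ≈ 75.8 °C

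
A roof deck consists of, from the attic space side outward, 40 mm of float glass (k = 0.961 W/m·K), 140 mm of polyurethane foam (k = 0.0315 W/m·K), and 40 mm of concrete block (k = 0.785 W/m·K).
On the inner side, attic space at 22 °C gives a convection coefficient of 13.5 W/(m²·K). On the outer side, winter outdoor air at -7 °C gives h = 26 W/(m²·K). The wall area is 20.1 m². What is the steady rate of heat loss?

Q ≈ 125 W

Using the resistance-network approach (series):
R_inner film = 1/(h_i·A) = 1/(13.5×20.1) = 0.003685 K/W
R_float glass = L/(kA) = 0.04/(0.961×20.1) = 0.002071 K/W
R_polyurethane foam = L/(kA) = 0.14/(0.0315×20.1) = 0.2211 K/W
R_concrete block = L/(kA) = 0.04/(0.785×20.1) = 0.002535 K/W
R_outer film = 1/(h_o·A) = 1/(26×20.1) = 0.001914 K/W
R_total = 0.2313 K/W
Q = ΔT / R_total = 29 / 0.2313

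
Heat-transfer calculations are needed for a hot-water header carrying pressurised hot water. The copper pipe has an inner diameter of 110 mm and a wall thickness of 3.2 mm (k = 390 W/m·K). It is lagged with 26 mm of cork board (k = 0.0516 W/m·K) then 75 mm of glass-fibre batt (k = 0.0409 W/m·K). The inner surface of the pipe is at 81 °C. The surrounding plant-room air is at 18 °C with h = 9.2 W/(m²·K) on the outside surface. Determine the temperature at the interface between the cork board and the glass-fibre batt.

T ≈ 61.7 °C

For a radial system each layer contributes R = ln(r_out/r_in)/(2πkL); films add R = 1/(hA).
R_copper pipe wall = ln(58.2/55)/(2π×390×1) = 2.308×10^-5 K/W
R_cork board = ln(84.2/58.2)/(2π×0.0516×1) = 1.139 K/W
R_glass-fibre batt = ln(159.2/84.2)/(2π×0.0409×1) = 2.479 K/W
R_outer film = 1/(h_o·2πr_oL) = 1/(9.2×2π×0.1592×1) = 0.1087 K/W
R_total = 3.726 K/W
Q = ΔT/R_total = 63/3.726
Q = 16.9 W/m
T_interface = T_inner − Q·ΣR(inner→interface) = 81 − 16.9×1.139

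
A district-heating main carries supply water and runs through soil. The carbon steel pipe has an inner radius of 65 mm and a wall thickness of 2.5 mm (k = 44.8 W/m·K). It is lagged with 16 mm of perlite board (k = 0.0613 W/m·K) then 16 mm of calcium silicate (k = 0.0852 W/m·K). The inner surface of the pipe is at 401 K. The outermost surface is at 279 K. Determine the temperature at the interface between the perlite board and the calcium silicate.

T ≈ 324 K

Cylindrical conduction, so R = ln(r₂/r₁)/(2πkL) per layer, in series:
R_carbon steel pipe wall = ln(67.5/65)/(2π×44.8×1) = 1.341×10^-4 K/W
R_perlite board = ln(83.5/67.5)/(2π×0.0613×1) = 0.5523 K/W
R_calcium silicate = ln(99.5/83.5)/(2π×0.0852×1) = 0.3275 K/W
R_total = 0.8799 K/W
Q = ΔT/R_total = 122/0.8799
Q = 139 W/m
T_interface = T_inner − Q·ΣR(inner→interface) = 401 − 139×0.5524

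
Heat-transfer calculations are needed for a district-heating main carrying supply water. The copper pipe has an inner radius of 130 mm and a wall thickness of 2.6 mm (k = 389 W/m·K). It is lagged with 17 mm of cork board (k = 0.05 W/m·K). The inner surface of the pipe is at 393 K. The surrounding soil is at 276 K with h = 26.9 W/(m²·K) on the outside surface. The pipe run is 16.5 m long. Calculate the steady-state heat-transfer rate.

Q ≈ 4560 W

Radial resistances (cylindrical: R_cond = ln(r_o/r_i)/(2πkL), R_conv = 1/(h·2πrL)):
R_copper pipe wall = ln(132.6/130)/(2π×389×16.5) = 4.91×10^-7 K/W
R_cork board = ln(149.6/132.6)/(2π×0.05×16.5) = 0.02327 K/W
R_outer film = 1/(h_o·2πr_oL) = 1/(26.9×2π×0.1496×16.5) = 0.002397 K/W
R_total = 0.02567 K/W
Q = ΔT/R_total = 117/0.02567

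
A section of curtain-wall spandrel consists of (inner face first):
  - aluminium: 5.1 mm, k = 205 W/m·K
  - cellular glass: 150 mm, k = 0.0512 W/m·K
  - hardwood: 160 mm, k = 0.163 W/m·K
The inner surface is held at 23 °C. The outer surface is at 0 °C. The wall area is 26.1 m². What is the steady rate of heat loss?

Using the resistance-network approach (series):
R_aluminium = L/(kA) = 0.0051/(205×26.1) = 9.532×10^-7 K/W
R_cellular glass = L/(kA) = 0.15/(0.0512×26.1) = 0.1122 K/W
R_hardwood = L/(kA) = 0.16/(0.163×26.1) = 0.03761 K/W
R_total = 0.1499 K/W
Q = ΔT / R_total = 23 / 0.1499

Q ≈ 153 W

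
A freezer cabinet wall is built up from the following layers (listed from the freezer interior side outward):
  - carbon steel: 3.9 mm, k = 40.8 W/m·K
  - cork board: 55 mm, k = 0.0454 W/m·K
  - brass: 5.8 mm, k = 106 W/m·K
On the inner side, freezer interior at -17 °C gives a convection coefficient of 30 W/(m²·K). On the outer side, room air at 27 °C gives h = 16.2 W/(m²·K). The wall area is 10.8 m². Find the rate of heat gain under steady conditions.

Series thermal resistances:
R_inner film = 1/(h_i·A) = 1/(30×10.8) = 0.003086 K/W
R_carbon steel = L/(kA) = 0.0039/(40.8×10.8) = 8.851×10^-6 K/W
R_cork board = L/(kA) = 0.055/(0.0454×10.8) = 0.1122 K/W
R_brass = L/(kA) = 0.0058/(106×10.8) = 5.066×10^-6 K/W
R_outer film = 1/(h_o·A) = 1/(16.2×10.8) = 0.005716 K/W
R_total = 0.121 K/W
Q = ΔT / R_total = 44 / 0.121

Q ≈ 364 W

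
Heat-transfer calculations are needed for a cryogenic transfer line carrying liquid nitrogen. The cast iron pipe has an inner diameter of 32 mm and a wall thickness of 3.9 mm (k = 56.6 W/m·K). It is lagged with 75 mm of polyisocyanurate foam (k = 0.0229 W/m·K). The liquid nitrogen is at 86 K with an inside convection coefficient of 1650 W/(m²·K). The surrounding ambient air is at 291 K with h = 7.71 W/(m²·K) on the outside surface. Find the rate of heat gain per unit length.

For a radial system each layer contributes R = ln(r_out/r_in)/(2πkL); films add R = 1/(hA).
R_inner film = 1/(h_i·2πr₁L) = 1/(1650×2π×0.016×1) = 0.006029 K/W
R_cast iron pipe wall = ln(19.9/16)/(2π×56.6×1) = 6.134×10^-4 K/W
R_polyisocyanurate foam = ln(94.9/19.9)/(2π×0.0229×1) = 10.86 K/W
R_outer film = 1/(h_o·2πr_oL) = 1/(7.71×2π×0.0949×1) = 0.2175 K/W
R_total = 11.08 K/W
Q = ΔT/R_total = 205/11.08

q′ ≈ 18.5 W/m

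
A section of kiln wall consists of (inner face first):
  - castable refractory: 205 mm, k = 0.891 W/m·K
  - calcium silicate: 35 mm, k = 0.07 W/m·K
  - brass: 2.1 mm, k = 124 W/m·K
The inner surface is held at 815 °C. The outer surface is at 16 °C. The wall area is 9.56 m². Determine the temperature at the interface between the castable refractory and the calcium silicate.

T ≈ 563 °C

Model the wall as resistances in series:
R_castable refractory = L/(kA) = 0.205/(0.891×9.56) = 0.02407 K/W
R_calcium silicate = L/(kA) = 0.035/(0.07×9.56) = 0.0523 K/W
R_brass = L/(kA) = 0.0021/(124×9.56) = 1.771×10^-6 K/W
R_total = 0.07637 K/W;  Q = ΔT/R_total = 799/0.07637 = 10460 W
T_interface = T_inner − Q·ΣR(inner→interface) = 815 − 10500×0.02407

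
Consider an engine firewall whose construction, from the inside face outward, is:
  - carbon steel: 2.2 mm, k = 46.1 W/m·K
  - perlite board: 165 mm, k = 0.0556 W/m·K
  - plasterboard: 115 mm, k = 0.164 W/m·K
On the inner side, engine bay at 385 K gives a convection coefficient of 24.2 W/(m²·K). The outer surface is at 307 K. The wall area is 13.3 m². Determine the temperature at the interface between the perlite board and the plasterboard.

Model the wall as resistances in series:
R_inner film = 1/(h_i·A) = 1/(24.2×13.3) = 0.003107 K/W
R_carbon steel = L/(kA) = 0.0022/(46.1×13.3) = 3.588×10^-6 K/W
R_perlite board = L/(kA) = 0.165/(0.0556×13.3) = 0.2231 K/W
R_plasterboard = L/(kA) = 0.115/(0.164×13.3) = 0.05272 K/W
R_total = 0.279 K/W;  Q = ΔT/R_total = 78/0.279 = 279.6 W
T_interface = T_inner − Q·ΣR(inner→interface) = 385 − 280×0.2262

T ≈ 322 K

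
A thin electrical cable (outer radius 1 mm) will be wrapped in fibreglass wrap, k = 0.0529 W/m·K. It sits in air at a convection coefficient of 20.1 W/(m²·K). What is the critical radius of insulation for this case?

r_cr ≈ 2.63 mm

For a cylinder r_cr = k/h = 0.0529/20.1
r_cr = 2.63 mm; since the bare radius (1 mm) is below r_cr, adding a thin layer of insulation will *increase* heat loss.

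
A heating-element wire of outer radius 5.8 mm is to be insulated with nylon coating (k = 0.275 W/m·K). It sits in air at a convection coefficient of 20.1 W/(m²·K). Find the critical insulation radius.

r_cr ≈ 13.7 mm

For a cylinder r_cr = k/h = 0.275/20.1
r_cr = 13.7 mm; since the bare radius (5.8 mm) is below r_cr, adding a thin layer of insulation will *increase* heat loss.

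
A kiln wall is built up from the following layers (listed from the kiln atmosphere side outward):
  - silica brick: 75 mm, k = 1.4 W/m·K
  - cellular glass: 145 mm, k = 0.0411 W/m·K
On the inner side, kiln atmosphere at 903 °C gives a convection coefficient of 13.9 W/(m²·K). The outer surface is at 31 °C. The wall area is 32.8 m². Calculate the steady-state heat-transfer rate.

Q ≈ 7830 W

Model the wall as resistances in series:
R_inner film = 1/(h_i·A) = 1/(13.9×32.8) = 0.002193 K/W
R_silica brick = L/(kA) = 0.075/(1.4×32.8) = 0.001633 K/W
R_cellular glass = L/(kA) = 0.145/(0.0411×32.8) = 0.1076 K/W
R_total = 0.1114 K/W
Q = ΔT / R_total = 872 / 0.1114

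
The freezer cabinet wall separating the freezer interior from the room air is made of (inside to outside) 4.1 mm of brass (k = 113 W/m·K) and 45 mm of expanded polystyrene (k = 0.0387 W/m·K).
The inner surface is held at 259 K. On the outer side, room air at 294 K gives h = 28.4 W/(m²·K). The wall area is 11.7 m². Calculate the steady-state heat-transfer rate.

Q ≈ 342 W

Using the resistance-network approach (series):
R_brass = L/(kA) = 0.0041/(113×11.7) = 3.101×10^-6 K/W
R_expanded polystyrene = L/(kA) = 0.045/(0.0387×11.7) = 0.09938 K/W
R_outer film = 1/(h_o·A) = 1/(28.4×11.7) = 0.00301 K/W
R_total = 0.1024 K/W
Q = ΔT / R_total = 35 / 0.1024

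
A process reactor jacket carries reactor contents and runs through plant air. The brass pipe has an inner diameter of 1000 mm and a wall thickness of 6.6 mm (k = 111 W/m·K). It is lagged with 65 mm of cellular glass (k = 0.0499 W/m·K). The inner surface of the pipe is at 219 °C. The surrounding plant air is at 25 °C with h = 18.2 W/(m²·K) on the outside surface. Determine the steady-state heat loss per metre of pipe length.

q′ ≈ 485 W/m

Cylindrical conduction, so R = ln(r₂/r₁)/(2πkL) per layer, in series:
R_brass pipe wall = ln(506.6/500)/(2π×111×1) = 1.88×10^-5 K/W
R_cellular glass = ln(571.6/506.6)/(2π×0.0499×1) = 0.385 K/W
R_outer film = 1/(h_o·2πr_oL) = 1/(18.2×2π×0.5716×1) = 0.0153 K/W
R_total = 0.4003 K/W
Q = ΔT/R_total = 194/0.4003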